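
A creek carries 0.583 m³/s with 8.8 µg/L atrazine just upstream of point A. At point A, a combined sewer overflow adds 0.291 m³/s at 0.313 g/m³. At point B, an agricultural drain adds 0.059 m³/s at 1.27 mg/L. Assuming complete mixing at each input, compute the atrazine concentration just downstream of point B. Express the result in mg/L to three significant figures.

0.183 mg/L

8.8 µg/L = 0.0088 mg/L.
After input A: C = (0.583·0.0088 + 0.291·0.313) / 0.874 = 0.1101 mg/L.
After input B: C = (0.874·0.1101 + 0.059·1.27) / 0.933 = 0.1834 mg/L.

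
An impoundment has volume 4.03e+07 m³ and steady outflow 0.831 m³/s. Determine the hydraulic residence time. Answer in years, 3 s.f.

Q = 0.831 m³/s × 3.156e+07 s/yr = 2.622e+07 m³/yr.
Hydraulic residence time τ = V/Q = 4.03e+07/2.622e+07 = 1.537 yr.

1.54 yr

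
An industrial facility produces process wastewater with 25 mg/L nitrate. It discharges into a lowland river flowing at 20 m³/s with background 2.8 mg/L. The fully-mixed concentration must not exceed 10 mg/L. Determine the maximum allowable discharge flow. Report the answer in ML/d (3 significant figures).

Mass balance at complete mixing: C_std·(Q_w + Q_r) = Q_w·C_e + Q_r·C_b.
Rearranging, Q_w = Q_r·(C_std − C_b)/(C_e − C_std) = 20·(10 − 2.8) / (25 − 10) = 9.6 m³/s.
= 829.4 ML/d.

829 ML/d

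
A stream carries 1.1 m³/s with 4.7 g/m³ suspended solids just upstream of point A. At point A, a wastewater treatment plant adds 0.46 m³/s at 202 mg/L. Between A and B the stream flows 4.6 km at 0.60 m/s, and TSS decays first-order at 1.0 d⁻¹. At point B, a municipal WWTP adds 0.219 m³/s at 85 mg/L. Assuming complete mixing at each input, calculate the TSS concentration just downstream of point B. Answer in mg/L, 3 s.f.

After input A: C = (1.1·4.7 + 0.46·202) / 1.56 = 62.88 mg/L.
Over the 4.6 km reach to input B (t = 7667 s = 0.08873 d), decay gives C = 62.88·exp(−1.0·0.08873) = 57.54 mg/L.
After input B: C = (1.56·57.54 + 0.219·85) / 1.779 = 60.92 mg/L.

60.9 mg/L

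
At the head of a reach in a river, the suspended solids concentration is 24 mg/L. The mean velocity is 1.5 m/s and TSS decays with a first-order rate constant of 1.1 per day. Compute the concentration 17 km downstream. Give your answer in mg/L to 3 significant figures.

Travel time t = 17 km / 1.5 m/s = 1.7e+04/1.5 = 1.133e+04 s = 0.1312 d.
First-order decay: C = 24·exp(−1.1·0.1312) = 24·0.8656 = 20.78 mg/L.

20.8 mg/L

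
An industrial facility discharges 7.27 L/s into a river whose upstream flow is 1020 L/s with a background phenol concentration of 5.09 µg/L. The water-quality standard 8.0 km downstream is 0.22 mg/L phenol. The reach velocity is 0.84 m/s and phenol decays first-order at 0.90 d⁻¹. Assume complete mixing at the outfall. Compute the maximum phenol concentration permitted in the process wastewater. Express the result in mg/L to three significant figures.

33.6 mg/L

7.27 L/s = 0.00727 m³/s.
1020 L/s = 1.02 m³/s.
5.09 µg/L = 0.00509 mg/L.
Travel time to the compliance point: t = 8000/0.84 = 9524 s = 0.1102 d; decay factor exp(−0.90·0.1102) = 0.9056.
So the concentration just after mixing may be at most 0.22/0.9056 = 0.2429 mg/L.
Mass balance: 0.2429·1.027 = 0.00727·Cₑ + 1.02·0.00509.
Cₑ = (0.2496 − 0.005192) / 0.00727 = 33.61 mg/L.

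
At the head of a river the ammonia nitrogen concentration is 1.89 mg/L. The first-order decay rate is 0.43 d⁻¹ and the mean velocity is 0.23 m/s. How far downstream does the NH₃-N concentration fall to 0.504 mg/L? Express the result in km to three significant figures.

61.1 km

From C = C₀·e^(−kt), t = ln(C₀/C)/k = ln(1.89/0.504)/0.43 = 1.322/0.43 = 3.074 d.
Distance = v·t = 0.23 m/s × 2.656e+05 s = 6.108e+04 m = 61.08 km.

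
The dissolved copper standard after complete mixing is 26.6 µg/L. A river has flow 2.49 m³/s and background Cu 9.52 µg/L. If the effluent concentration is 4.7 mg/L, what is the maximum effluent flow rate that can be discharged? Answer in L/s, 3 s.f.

9.10 L/s

9.52 µg/L = 0.00952 mg/L.
26.6 µg/L = 0.0266 mg/L.
Mass balance at complete mixing: C_std·(Q_w + Q_r) = Q_w·C_e + Q_r·C_b.
Rearranging, Q_w = Q_r·(C_std − C_b)/(C_e − C_std) = 2.49·(0.0266 − 0.00952) / (4.7 − 0.0266) = 0.0091 m³/s.
= 9.1 L/s.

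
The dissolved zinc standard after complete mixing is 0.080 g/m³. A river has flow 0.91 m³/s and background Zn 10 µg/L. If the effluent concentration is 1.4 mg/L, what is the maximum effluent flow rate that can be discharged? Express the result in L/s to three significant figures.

48.3 L/s

10 µg/L = 0.01 mg/L.
Mass balance at complete mixing: C_std·(Q_w + Q_r) = Q_w·C_e + Q_r·C_b.
Rearranging, Q_w = Q_r·(C_std − C_b)/(C_e − C_std) = 0.91·(0.08 − 0.01) / (1.4 − 0.08) = 0.04826 m³/s.
= 48.26 L/s.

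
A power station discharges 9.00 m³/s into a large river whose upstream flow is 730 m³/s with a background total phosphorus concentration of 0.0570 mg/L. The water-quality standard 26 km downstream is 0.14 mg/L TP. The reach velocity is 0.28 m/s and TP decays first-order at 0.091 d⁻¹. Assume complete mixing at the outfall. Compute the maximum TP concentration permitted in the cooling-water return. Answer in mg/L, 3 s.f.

Travel time to the compliance point: t = 2.6e+04/0.28 = 9.286e+04 s = 1.075 d; decay factor exp(−0.091·1.075) = 0.9068.
So the concentration just after mixing may be at most 0.14/0.9068 = 0.1544 mg/L.
Mass balance: 0.1544·739 = 9·Cₑ + 730·0.057.
Cₑ = (114.1 − 41.61) / 9 = 8.053 mg/L.

8.05 mg/L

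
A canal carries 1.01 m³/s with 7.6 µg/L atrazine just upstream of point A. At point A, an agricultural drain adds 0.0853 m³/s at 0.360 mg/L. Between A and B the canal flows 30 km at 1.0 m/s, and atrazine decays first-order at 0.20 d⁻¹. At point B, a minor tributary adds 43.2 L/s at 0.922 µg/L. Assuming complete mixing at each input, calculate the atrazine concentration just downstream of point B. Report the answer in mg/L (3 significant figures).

0.0315 mg/L

7.6 µg/L = 0.0076 mg/L.
After input A: C = (1.01·0.0076 + 0.0853·0.36) / 1.095 = 0.03504 mg/L.
Over the 30 km reach to input B (t = 3e+04 s = 0.3472 d), decay gives C = 0.03504·exp(−0.20·0.3472) = 0.03269 mg/L.
43.2 L/s = 0.0432 m³/s.
0.922 µg/L = 0.000922 mg/L.
After input B: C = (1.095·0.03269 + 0.0432·0.000922) / 1.138 = 0.03149 mg/L.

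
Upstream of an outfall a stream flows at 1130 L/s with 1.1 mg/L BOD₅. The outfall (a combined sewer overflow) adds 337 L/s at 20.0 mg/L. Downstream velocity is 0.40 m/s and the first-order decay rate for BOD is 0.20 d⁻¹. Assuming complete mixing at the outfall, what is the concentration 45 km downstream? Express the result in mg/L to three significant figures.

4.19 mg/L

337 L/s = 0.337 m³/s.
1130 L/s = 1.13 m³/s.
After complete mixing, C₀ = (0.337·20 + 1.13·1.1) / 1.467 = 5.442 mg/L.
Travel time t = 4.5e+04 m / 0.40 m/s = 1.125e+05 s = 1.302 d.
C = 5.442·exp(−0.20·1.302) = 5.442·0.7707 = 4.194 mg/L.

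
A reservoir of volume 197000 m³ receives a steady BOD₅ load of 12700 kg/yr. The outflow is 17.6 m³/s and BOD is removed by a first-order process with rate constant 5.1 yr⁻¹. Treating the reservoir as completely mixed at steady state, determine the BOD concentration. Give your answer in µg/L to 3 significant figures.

22.8 µg/L

Outflow Q = 17.6 m³/s × 3.156e+07 s/yr = 5.554e+08 m³/yr.
Steady-state CSTR mass balance: W = Q·C + k·V·C, so C = W/(Q + kV).
Q + kV = 5.554e+08 + 5.1·197000 = 5.564e+08 m³/yr.
C = 12700/5.564e+08 = 2.282e-05 kg/m³ = 0.02282 mg/L = 22.82 µg/L.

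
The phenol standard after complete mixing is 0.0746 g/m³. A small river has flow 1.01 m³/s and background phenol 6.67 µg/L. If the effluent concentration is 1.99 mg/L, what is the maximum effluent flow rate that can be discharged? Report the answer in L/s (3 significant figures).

35.8 L/s

6.67 µg/L = 0.00667 mg/L.
Mass balance at complete mixing: C_std·(Q_w + Q_r) = Q_w·C_e + Q_r·C_b.
Rearranging, Q_w = Q_r·(C_std − C_b)/(C_e − C_std) = 1.01·(0.0746 − 0.00667) / (1.99 − 0.0746) = 0.03582 m³/s.
= 35.82 L/s.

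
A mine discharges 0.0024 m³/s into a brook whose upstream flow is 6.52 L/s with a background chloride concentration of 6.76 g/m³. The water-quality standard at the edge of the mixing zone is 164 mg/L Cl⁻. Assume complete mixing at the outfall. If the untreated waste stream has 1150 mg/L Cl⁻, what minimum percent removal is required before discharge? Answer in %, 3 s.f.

48.6 %

6.52 L/s = 0.00652 m³/s.
Mass balance: 164·0.00892 = 0.0024·Cₑ + 0.00652·6.76.
Cₑ = (1.463 − 0.04408) / 0.0024 = 591.2 mg/L.
Required removal = 1 − 591.2/1150 = 48.59 %.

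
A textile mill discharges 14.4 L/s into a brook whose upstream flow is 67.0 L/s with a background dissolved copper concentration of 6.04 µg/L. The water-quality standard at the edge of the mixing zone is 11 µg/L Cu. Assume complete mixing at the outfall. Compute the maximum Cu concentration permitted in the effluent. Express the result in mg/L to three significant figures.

14.4 L/s = 0.0144 m³/s.
67.0 L/s = 0.067 m³/s.
6.04 µg/L = 0.00604 mg/L.
11 µg/L = 0.011 mg/L.
Mass balance: 0.011·0.0814 = 0.0144·Cₑ + 0.067·0.00604.
Cₑ = (0.0008954 − 0.0004047) / 0.0144 = 0.03408 mg/L.

0.0341 mg/L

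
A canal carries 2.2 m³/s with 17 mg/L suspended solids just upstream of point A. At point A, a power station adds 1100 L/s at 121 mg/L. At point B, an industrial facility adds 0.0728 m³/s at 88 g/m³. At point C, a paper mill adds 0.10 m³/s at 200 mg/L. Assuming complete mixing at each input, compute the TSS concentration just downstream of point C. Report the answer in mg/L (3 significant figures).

56.7 mg/L

1100 L/s = 1.1 m³/s.
After input A: C = (2.2·17 + 1.1·121) / 3.3 = 51.67 mg/L.
After input B: C = (3.3·51.67 + 0.0728·88) / 3.373 = 52.45 mg/L.
After input C: C = (3.373·52.45 + 0.1·200) / 3.473 = 56.7 mg/L.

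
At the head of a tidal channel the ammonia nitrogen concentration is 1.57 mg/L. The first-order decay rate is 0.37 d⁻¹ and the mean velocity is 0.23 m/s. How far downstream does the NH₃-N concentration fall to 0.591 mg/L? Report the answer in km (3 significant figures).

52.5 km

From C = C₀·e^(−kt), t = ln(C₀/C)/k = ln(1.57/0.591)/0.37 = 0.977/0.37 = 2.641 d.
Distance = v·t = 0.23 m/s × 2.281e+05 s = 5.247e+04 m = 52.47 km.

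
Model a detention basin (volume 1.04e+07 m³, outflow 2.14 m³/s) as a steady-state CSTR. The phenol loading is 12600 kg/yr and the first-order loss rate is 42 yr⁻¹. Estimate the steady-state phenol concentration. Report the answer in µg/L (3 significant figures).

Outflow Q = 2.14 m³/s × 3.156e+07 s/yr = 6.753e+07 m³/yr.
Steady-state CSTR mass balance: W = Q·C + k·V·C, so C = W/(Q + kV).
Q + kV = 6.753e+07 + 42·1.04e+07 = 5.043e+08 m³/yr.
C = 12600/5.043e+08 = 2.498e-05 kg/m³ = 0.02498 mg/L = 24.98 µg/L.

25.0 µg/L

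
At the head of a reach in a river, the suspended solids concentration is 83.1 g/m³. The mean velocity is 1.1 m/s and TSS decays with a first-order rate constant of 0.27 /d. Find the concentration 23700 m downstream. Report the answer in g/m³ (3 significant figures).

Travel time t = 23700 m / 1.1 m/s = 2.37e+04/1.1 = 2.155e+04 s = 0.2494 d.
First-order decay: C = 83.1·exp(−0.27·0.2494) = 83.1·0.9349 = 77.69 g/m³.

77.7 g/m³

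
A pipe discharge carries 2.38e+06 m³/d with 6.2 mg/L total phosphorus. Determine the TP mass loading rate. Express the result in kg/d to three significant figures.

14800 kg/d

2.38e+06 m³/d = 27.55 m³/s.
Mass flux = Q·C = 27.55 m³/s × 6.2 g/m³ = 170.8 g/s.
= 170.8 g/s × 86.4 = 1.476e+04 kg/d.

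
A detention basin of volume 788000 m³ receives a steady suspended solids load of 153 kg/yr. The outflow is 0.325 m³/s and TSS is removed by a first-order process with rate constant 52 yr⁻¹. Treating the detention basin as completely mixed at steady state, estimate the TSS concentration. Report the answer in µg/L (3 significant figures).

Outflow Q = 0.325 m³/s × 3.156e+07 s/yr = 1.026e+07 m³/yr.
Steady-state CSTR mass balance: W = Q·C + k·V·C, so C = W/(Q + kV).
Q + kV = 1.026e+07 + 52·788000 = 5.123e+07 m³/yr.
C = 153/5.123e+07 = 2.986e-06 kg/m³ = 0.002986 mg/L = 2.986 µg/L.

2.99 µg/L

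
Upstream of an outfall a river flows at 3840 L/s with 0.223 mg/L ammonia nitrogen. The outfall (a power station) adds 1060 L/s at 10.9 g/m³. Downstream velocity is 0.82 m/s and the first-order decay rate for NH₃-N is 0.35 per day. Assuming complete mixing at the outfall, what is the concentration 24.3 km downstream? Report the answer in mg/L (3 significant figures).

1060 L/s = 1.06 m³/s.
3840 L/s = 3.84 m³/s.
After complete mixing, C₀ = (1.06·10.9 + 3.84·0.223) / 4.9 = 2.533 mg/L.
Travel time t = 2.43e+04 m / 0.82 m/s = 2.963e+04 s = 0.343 d.
C = 2.533·exp(−0.35·0.343) = 2.533·0.8869 = 2.246 mg/L.

2.25 mg/L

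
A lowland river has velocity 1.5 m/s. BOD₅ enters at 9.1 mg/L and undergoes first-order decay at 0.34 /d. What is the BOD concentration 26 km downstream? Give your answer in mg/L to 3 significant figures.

Travel time t = 26 km / 1.5 m/s = 2.6e+04/1.5 = 1.733e+04 s = 0.2006 d.
First-order decay: C = 9.1·exp(−0.34·0.2006) = 9.1·0.9341 = 8.5 mg/L.

8.50 mg/L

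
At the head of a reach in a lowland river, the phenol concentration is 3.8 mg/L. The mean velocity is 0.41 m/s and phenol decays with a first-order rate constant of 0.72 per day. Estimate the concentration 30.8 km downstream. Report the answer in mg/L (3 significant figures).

2.03 mg/L

Travel time t = 30.8 km / 0.41 m/s = 3.08e+04/0.41 = 7.512e+04 s = 0.8695 d.
First-order decay: C = 3.8·exp(−0.72·0.8695) = 3.8·0.5347 = 2.032 mg/L.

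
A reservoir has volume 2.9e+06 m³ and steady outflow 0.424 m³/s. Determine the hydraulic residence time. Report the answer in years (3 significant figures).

0.217 yr

Q = 0.424 m³/s × 3.156e+07 s/yr = 1.338e+07 m³/yr.
Hydraulic residence time τ = V/Q = 2.9e+06/1.338e+07 = 0.2167 yr.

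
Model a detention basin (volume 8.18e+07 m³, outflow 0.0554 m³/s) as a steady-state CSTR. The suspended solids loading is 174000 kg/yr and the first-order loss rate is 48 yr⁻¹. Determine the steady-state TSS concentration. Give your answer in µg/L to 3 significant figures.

44.3 µg/L

Outflow Q = 0.0554 m³/s × 3.156e+07 s/yr = 1.748e+06 m³/yr.
Steady-state CSTR mass balance: W = Q·C + k·V·C, so C = W/(Q + kV).
Q + kV = 1.748e+06 + 48·8.18e+07 = 3.928e+09 m³/yr.
C = 174000/3.928e+09 = 4.43e-05 kg/m³ = 0.0443 mg/L = 44.3 µg/L.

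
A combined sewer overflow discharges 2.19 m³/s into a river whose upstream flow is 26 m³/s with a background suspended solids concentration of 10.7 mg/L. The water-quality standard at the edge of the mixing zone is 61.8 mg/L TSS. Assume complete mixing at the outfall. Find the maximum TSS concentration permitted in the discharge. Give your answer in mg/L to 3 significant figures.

668 mg/L

Mass balance: 61.8·28.19 = 2.19·Cₑ + 26·10.7.
Cₑ = (1742 − 278.2) / 2.19 = 668.5 mg/L.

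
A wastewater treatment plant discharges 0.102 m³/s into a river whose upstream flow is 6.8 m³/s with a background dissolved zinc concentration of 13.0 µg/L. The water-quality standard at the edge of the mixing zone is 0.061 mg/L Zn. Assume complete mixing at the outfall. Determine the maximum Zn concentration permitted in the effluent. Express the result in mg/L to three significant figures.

3.26 mg/L

13.0 µg/L = 0.013 mg/L.
Mass balance: 0.061·6.902 = 0.102·Cₑ + 6.8·0.013.
Cₑ = (0.421 − 0.0884) / 0.102 = 3.261 mg/L.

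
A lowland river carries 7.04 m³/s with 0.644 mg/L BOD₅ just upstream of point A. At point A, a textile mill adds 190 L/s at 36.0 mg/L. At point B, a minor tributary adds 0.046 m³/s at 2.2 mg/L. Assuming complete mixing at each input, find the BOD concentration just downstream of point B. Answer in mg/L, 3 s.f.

1.58 mg/L

190 L/s = 0.19 m³/s.
After input A: C = (7.04·0.644 + 0.19·36) / 7.23 = 1.573 mg/L.
After input B: C = (7.23·1.573 + 0.046·2.2) / 7.276 = 1.577 mg/L.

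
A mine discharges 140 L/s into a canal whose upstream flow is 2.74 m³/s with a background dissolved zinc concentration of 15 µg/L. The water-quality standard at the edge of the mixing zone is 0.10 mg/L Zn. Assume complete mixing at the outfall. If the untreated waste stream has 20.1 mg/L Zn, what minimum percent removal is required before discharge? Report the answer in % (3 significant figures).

140 L/s = 0.14 m³/s.
15 µg/L = 0.015 mg/L.
Mass balance: 0.1·2.88 = 0.14·Cₑ + 2.74·0.015.
Cₑ = (0.288 − 0.0411) / 0.14 = 1.764 mg/L.
Required removal = 1 − 1.764/20.1 = 91.23 %.

91.2 %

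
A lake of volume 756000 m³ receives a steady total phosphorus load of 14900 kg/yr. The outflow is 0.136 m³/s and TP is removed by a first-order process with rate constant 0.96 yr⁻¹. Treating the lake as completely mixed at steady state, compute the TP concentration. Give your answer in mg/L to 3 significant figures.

2.97 mg/L

Outflow Q = 0.136 m³/s × 3.156e+07 s/yr = 4.292e+06 m³/yr.
Steady-state CSTR mass balance: W = Q·C + k·V·C, so C = W/(Q + kV).
Q + kV = 4.292e+06 + 0.96·756000 = 5.018e+06 m³/yr.
C = 14900/5.018e+06 = 0.00297 kg/m³ = 2.97 mg/L.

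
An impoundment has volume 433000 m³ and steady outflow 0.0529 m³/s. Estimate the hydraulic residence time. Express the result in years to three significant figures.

Q = 0.0529 m³/s × 3.156e+07 s/yr = 1.669e+06 m³/yr.
Hydraulic residence time τ = V/Q = 433000/1.669e+06 = 0.2594 yr.

0.259 yr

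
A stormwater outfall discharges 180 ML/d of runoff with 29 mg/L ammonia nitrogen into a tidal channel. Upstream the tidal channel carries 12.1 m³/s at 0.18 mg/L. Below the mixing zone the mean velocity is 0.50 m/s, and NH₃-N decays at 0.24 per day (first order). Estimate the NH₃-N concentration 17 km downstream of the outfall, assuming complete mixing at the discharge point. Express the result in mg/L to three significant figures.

4.02 mg/L

180 ML/d = 2.083 m³/s.
After complete mixing, C₀ = (2.083·29 + 12.1·0.18) / 14.18 = 4.413 mg/L.
Travel time t = 1.7e+04 m / 0.50 m/s = 3.4e+04 s = 0.3935 d.
C = 4.413·exp(−0.24·0.3935) = 4.413·0.9099 = 4.016 mg/L.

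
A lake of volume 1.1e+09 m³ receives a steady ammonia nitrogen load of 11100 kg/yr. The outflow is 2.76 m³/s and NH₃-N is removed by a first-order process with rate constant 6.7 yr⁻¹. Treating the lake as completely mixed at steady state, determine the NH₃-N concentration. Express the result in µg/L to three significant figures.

Outflow Q = 2.76 m³/s × 3.156e+07 s/yr = 8.71e+07 m³/yr.
Steady-state CSTR mass balance: W = Q·C + k·V·C, so C = W/(Q + kV).
Q + kV = 8.71e+07 + 6.7·1.1e+09 = 7.457e+09 m³/yr.
C = 11100/7.457e+09 = 1.489e-06 kg/m³ = 0.001489 mg/L = 1.489 µg/L.

1.49 µg/L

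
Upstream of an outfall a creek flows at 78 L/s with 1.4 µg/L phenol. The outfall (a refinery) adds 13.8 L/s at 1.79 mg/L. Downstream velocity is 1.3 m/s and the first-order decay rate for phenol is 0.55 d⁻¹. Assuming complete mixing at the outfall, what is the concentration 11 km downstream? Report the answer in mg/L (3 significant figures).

13.8 L/s = 0.0138 m³/s.
78 L/s = 0.078 m³/s.
1.4 µg/L = 0.0014 mg/L.
After complete mixing, C₀ = (0.0138·1.79 + 0.078·0.0014) / 0.0918 = 0.2703 mg/L.
Travel time t = 1.1e+04 m / 1.3 m/s = 8462 s = 0.09793 d.
C = 0.2703·exp(−0.55·0.09793) = 0.2703·0.9476 = 0.2561 mg/L.

0.256 mg/L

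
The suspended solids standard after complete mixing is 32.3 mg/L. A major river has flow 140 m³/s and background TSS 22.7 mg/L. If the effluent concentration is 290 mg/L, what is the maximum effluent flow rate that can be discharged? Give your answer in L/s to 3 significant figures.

Mass balance at complete mixing: C_std·(Q_w + Q_r) = Q_w·C_e + Q_r·C_b.
Rearranging, Q_w = Q_r·(C_std − C_b)/(C_e − C_std) = 140·(32.3 − 22.7) / (290 − 32.3) = 5.215 m³/s.
= 5215 L/s.

5220 L/s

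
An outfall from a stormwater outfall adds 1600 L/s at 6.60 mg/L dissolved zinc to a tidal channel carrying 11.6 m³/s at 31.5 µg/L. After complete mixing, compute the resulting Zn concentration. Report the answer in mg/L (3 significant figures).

0.828 mg/L

1600 L/s = 1.6 m³/s.
31.5 µg/L = 0.0315 mg/L.
By mass balance at complete mixing, C = (1.6·6.6 + 11.6·0.0315) / (1.6 + 11.6) = 10.93/13.2 = 0.8277 mg/L.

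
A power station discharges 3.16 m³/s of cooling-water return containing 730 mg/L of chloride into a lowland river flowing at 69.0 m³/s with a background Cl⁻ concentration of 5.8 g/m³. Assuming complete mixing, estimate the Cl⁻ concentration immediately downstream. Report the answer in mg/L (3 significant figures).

By mass balance at complete mixing, C = (3.16·730 + 69·5.8) / (3.16 + 69) = 2707/72.16 = 37.51 mg/L.

37.5 mg/L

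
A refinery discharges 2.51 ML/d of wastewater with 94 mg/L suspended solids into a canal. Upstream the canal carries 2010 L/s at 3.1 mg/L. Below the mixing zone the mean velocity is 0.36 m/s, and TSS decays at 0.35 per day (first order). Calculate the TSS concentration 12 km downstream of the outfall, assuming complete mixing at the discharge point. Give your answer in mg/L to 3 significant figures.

3.84 mg/L

2.51 ML/d = 0.02905 m³/s.
2010 L/s = 2.01 m³/s.
After complete mixing, C₀ = (0.02905·94 + 2.01·3.1) / 2.039 = 4.395 mg/L.
Travel time t = 1.2e+04 m / 0.36 m/s = 3.333e+04 s = 0.3858 d.
C = 4.395·exp(−0.35·0.3858) = 4.395·0.8737 = 3.84 mg/L.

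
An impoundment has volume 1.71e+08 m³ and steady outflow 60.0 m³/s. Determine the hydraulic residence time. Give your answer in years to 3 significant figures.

Q = 60.0 m³/s × 3.156e+07 s/yr = 1.893e+09 m³/yr.
Hydraulic residence time τ = V/Q = 1.71e+08/1.893e+09 = 0.09031 yr.

0.0903 yr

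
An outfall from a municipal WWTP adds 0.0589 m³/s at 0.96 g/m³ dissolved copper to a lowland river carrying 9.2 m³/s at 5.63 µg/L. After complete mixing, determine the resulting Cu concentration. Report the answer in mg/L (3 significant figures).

0.0117 mg/L

5.63 µg/L = 0.00563 mg/L.
Flow-weighted mixing gives C = (0.0589·0.96 + 9.2·0.00563) / (0.0589 + 9.2) = 0.1083/9.259 = 0.0117 mg/L.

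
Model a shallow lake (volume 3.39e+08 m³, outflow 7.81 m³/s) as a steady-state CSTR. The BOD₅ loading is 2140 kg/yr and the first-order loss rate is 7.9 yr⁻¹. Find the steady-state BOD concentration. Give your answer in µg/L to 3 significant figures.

Outflow Q = 7.81 m³/s × 3.156e+07 s/yr = 2.465e+08 m³/yr.
Steady-state CSTR mass balance: W = Q·C + k·V·C, so C = W/(Q + kV).
Q + kV = 2.465e+08 + 7.9·3.39e+08 = 2.925e+09 m³/yr.
C = 2140/2.925e+09 = 7.317e-07 kg/m³ = 0.0007317 mg/L = 0.7317 µg/L.

0.732 µg/L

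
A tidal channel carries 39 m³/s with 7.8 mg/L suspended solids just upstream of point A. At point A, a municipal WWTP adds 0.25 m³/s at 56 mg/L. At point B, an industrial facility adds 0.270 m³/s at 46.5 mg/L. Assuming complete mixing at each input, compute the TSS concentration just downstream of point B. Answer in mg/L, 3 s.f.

After input A: C = (39·7.8 + 0.25·56) / 39.25 = 8.107 mg/L.
After input B: C = (39.25·8.107 + 0.27·46.5) / 39.52 = 8.369 mg/L.

8.37 mg/L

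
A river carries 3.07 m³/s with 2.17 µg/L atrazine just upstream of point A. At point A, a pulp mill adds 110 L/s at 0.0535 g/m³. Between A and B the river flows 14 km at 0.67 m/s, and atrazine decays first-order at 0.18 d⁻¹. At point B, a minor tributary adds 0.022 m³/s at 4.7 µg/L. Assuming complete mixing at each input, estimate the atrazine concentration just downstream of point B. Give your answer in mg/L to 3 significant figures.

0.00378 mg/L

2.17 µg/L = 0.00217 mg/L.
110 L/s = 0.11 m³/s.
After input A: C = (3.07·0.00217 + 0.11·0.0535) / 3.18 = 0.003946 mg/L.
Over the 14 km reach to input B (t = 2.09e+04 s = 0.2418 d), decay gives C = 0.003946·exp(−0.18·0.2418) = 0.003777 mg/L.
4.7 µg/L = 0.0047 mg/L.
After input B: C = (3.18·0.003777 + 0.022·0.0047) / 3.202 = 0.003784 mg/L.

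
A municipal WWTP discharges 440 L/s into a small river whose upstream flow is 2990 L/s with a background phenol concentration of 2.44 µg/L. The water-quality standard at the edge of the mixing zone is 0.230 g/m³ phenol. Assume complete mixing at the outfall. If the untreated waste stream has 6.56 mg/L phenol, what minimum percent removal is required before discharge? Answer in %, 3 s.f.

440 L/s = 0.44 m³/s.
2990 L/s = 2.99 m³/s.
2.44 µg/L = 0.00244 mg/L.
Mass balance: 0.23·3.43 = 0.44·Cₑ + 2.99·0.00244.
Cₑ = (0.7889 − 0.007296) / 0.44 = 1.776 mg/L.
Required removal = 1 − 1.776/6.56 = 72.92 %.

72.9 %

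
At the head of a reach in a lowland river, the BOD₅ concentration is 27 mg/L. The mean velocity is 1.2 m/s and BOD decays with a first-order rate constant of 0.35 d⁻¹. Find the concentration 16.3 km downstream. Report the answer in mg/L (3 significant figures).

Travel time t = 16.3 km / 1.2 m/s = 1.63e+04/1.2 = 1.358e+04 s = 0.1572 d.
First-order decay: C = 27·exp(−0.35·0.1572) = 27·0.9465 = 25.55 mg/L.

25.6 mg/L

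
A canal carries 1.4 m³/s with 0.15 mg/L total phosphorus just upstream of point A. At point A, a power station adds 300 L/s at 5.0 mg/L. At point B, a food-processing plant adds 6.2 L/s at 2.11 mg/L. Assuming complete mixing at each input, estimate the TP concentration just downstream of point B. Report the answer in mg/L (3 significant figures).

300 L/s = 0.3 m³/s.
After input A: C = (1.4·0.15 + 0.3·5) / 1.7 = 1.006 mg/L.
6.2 L/s = 0.0062 m³/s.
After input B: C = (1.7·1.006 + 0.0062·2.11) / 1.706 = 1.01 mg/L.

1.01 mg/L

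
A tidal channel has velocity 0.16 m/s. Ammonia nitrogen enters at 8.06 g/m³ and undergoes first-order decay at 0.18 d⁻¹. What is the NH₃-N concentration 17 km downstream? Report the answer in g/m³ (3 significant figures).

6.46 g/m³

Travel time t = 17 km / 0.16 m/s = 1.7e+04/0.16 = 1.062e+05 s = 1.23 d.
First-order decay: C = 8.06·exp(−0.18·1.23) = 8.06·0.8014 = 6.46 g/m³.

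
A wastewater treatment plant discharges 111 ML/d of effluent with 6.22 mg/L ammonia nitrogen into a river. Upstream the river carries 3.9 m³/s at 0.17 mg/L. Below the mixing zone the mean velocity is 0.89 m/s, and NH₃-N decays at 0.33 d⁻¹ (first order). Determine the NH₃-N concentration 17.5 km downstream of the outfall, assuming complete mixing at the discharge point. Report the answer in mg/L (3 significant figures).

1.55 mg/L

111 ML/d = 1.285 m³/s.
After complete mixing, C₀ = (1.285·6.22 + 3.9·0.17) / 5.185 = 1.669 mg/L.
Travel time t = 1.75e+04 m / 0.89 m/s = 1.966e+04 s = 0.2276 d.
C = 1.669·exp(−0.33·0.2276) = 1.669·0.9276 = 1.548 mg/L.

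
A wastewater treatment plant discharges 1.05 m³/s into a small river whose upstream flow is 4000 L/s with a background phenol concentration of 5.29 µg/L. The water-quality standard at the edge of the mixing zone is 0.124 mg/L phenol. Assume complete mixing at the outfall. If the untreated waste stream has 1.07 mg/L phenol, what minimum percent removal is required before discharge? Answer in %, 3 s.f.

46.1 %

4000 L/s = 4 m³/s.
5.29 µg/L = 0.00529 mg/L.
Mass balance: 0.124·5.05 = 1.05·Cₑ + 4·0.00529.
Cₑ = (0.6262 − 0.02116) / 1.05 = 0.5762 mg/L.
Required removal = 1 − 0.5762/1.07 = 46.15 %.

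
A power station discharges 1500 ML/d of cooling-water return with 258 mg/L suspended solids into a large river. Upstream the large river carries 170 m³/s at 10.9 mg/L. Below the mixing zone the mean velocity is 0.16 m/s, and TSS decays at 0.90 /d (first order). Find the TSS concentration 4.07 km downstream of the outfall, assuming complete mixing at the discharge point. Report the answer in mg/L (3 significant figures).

25.9 mg/L

1500 ML/d = 17.36 m³/s.
After complete mixing, C₀ = (17.36·258 + 170·10.9) / 187.4 = 33.8 mg/L.
Travel time t = 4070 m / 0.16 m/s = 2.544e+04 s = 0.2944 d.
C = 33.8·exp(−0.90·0.2944) = 33.8·0.7672 = 25.93 mg/L.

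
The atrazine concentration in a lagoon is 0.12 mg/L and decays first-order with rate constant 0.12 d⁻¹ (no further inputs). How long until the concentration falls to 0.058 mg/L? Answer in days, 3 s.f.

t = ln(C₀/C)/k = ln(0.12/0.058)/0.12 = 0.727/0.12 = 6.059 d.

6.06 d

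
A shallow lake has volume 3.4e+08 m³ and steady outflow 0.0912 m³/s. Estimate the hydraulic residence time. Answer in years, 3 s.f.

118 yr

Q = 0.0912 m³/s × 3.156e+07 s/yr = 2.878e+06 m³/yr.
Hydraulic residence time τ = V/Q = 3.4e+08/2.878e+06 = 118.1 yr.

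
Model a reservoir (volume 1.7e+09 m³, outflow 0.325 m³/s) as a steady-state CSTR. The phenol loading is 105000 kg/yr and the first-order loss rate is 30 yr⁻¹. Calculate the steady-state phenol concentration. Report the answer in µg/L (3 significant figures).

Outflow Q = 0.325 m³/s × 3.156e+07 s/yr = 1.026e+07 m³/yr.
Steady-state CSTR mass balance: W = Q·C + k·V·C, so C = W/(Q + kV).
Q + kV = 1.026e+07 + 30·1.7e+09 = 5.101e+10 m³/yr.
C = 105000/5.101e+10 = 2.058e-06 kg/m³ = 0.002058 mg/L = 2.058 µg/L.

2.06 µg/L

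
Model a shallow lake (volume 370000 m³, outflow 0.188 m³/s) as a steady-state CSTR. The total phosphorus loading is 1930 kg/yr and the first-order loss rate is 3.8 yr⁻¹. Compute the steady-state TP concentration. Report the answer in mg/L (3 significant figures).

0.263 mg/L

Outflow Q = 0.188 m³/s × 3.156e+07 s/yr = 5.933e+06 m³/yr.
Steady-state CSTR mass balance: W = Q·C + k·V·C, so C = W/(Q + kV).
Q + kV = 5.933e+06 + 3.8·370000 = 7.339e+06 m³/yr.
C = 1930/7.339e+06 = 0.000263 kg/m³ = 0.263 mg/L.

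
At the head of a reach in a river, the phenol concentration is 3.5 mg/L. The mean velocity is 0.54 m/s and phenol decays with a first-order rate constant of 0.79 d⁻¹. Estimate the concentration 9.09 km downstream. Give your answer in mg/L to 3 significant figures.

Travel time t = 9.09 km / 0.54 m/s = 9090/0.54 = 1.683e+04 s = 0.1948 d.
First-order decay: C = 3.5·exp(−0.79·0.1948) = 3.5·0.8573 = 3.001 mg/L.

3.00 mg/L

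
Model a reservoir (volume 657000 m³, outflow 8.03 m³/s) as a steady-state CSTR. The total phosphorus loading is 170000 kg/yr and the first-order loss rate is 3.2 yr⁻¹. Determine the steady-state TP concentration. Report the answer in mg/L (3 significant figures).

0.665 mg/L

Outflow Q = 8.03 m³/s × 3.156e+07 s/yr = 2.534e+08 m³/yr.
Steady-state CSTR mass balance: W = Q·C + k·V·C, so C = W/(Q + kV).
Q + kV = 2.534e+08 + 3.2·657000 = 2.555e+08 m³/yr.
C = 170000/2.555e+08 = 0.0006653 kg/m³ = 0.6653 mg/L.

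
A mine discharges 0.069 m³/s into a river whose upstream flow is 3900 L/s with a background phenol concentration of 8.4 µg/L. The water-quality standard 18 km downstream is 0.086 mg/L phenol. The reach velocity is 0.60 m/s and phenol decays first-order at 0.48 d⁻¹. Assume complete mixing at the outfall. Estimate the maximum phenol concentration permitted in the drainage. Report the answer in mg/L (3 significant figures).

5.37 mg/L

3900 L/s = 3.9 m³/s.
8.4 µg/L = 0.0084 mg/L.
Travel time to the compliance point: t = 1.8e+04/0.60 = 3e+04 s = 0.3472 d; decay factor exp(−0.48·0.3472) = 0.8465.
So the concentration just after mixing may be at most 0.086/0.8465 = 0.1016 mg/L.
Mass balance: 0.1016·3.969 = 0.069·Cₑ + 3.9·0.0084.
Cₑ = (0.4032 − 0.03276) / 0.069 = 5.369 mg/L.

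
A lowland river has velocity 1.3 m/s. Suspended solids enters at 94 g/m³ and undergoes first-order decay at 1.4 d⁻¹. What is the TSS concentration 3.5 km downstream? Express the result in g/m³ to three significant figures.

Travel time t = 3.5 km / 1.3 m/s = 3500/1.3 = 2692 s = 0.03116 d.
First-order decay: C = 94·exp(−1.4·0.03116) = 94·0.9573 = 89.99 g/m³.

90.0 g/m³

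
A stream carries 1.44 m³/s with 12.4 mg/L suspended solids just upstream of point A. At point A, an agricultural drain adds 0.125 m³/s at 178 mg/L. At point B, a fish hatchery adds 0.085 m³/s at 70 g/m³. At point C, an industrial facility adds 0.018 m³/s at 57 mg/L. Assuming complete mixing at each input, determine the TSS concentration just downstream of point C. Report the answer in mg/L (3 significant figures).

28.2 mg/L

After input A: C = (1.44·12.4 + 0.125·178) / 1.565 = 25.63 mg/L.
After input B: C = (1.565·25.63 + 0.085·70) / 1.65 = 27.91 mg/L.
After input C: C = (1.65·27.91 + 0.018·57) / 1.668 = 28.23 mg/L.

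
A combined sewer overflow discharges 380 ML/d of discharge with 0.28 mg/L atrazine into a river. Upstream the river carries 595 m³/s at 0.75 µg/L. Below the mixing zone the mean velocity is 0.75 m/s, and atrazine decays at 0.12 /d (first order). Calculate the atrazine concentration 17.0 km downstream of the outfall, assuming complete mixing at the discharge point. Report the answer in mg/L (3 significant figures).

380 ML/d = 4.398 m³/s.
0.75 µg/L = 0.00075 mg/L.
After complete mixing, C₀ = (4.398·0.28 + 595·0.00075) / 599.4 = 0.002799 mg/L.
Travel time t = 1.7e+04 m / 0.75 m/s = 2.267e+04 s = 0.2623 d.
C = 0.002799·exp(−0.12·0.2623) = 0.002799·0.969 = 0.002712 mg/L.

0.00271 mg/L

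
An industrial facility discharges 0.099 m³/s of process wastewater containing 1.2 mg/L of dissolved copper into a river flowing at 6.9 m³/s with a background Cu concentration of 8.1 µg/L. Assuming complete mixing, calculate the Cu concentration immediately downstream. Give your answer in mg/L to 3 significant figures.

8.1 µg/L = 0.0081 mg/L.
Flow-weighted mixing gives C = (0.099·1.2 + 6.9·0.0081) / (0.099 + 6.9) = 0.1747/6.999 = 0.02496 mg/L.

0.0250 mg/L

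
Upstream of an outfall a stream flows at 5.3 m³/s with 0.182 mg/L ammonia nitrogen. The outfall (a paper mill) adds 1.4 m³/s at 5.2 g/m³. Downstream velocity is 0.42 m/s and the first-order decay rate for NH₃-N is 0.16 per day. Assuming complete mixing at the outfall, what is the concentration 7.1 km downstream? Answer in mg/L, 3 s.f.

After complete mixing, C₀ = (1.4·5.2 + 5.3·0.182) / 6.7 = 1.231 mg/L.
Travel time t = 7100 m / 0.42 m/s = 1.69e+04 s = 0.1957 d.
C = 1.231·exp(−0.16·0.1957) = 1.231·0.9692 = 1.193 mg/L.

1.19 mg/L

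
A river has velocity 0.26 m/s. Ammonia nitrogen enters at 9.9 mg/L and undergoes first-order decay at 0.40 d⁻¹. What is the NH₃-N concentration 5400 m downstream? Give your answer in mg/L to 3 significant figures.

8.99 mg/L

Travel time t = 5400 m / 0.26 m/s = 5400/0.26 = 2.077e+04 s = 0.2404 d.
First-order decay: C = 9.9·exp(−0.40·0.2404) = 9.9·0.9083 = 8.992 mg/L.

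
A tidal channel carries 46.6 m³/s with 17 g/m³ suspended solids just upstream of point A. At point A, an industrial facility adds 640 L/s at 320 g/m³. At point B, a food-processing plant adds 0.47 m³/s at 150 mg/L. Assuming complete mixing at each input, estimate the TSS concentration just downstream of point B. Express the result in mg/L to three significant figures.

640 L/s = 0.64 m³/s.
After input A: C = (46.6·17 + 0.64·320) / 47.24 = 21.1 mg/L.
After input B: C = (47.24·21.1 + 0.47·150) / 47.71 = 22.37 mg/L.

22.4 mg/L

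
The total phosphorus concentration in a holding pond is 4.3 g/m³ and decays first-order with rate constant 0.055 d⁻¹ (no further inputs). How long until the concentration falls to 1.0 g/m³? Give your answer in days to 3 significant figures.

t = ln(C₀/C)/k = ln(4.3/1.0)/0.055 = 1.459/0.055 = 26.52 d.

26.5 d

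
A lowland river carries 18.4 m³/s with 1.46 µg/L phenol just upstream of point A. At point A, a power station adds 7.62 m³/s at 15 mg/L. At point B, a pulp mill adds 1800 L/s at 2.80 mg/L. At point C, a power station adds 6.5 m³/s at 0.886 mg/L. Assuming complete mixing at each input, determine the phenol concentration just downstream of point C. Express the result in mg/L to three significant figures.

3.65 mg/L

1.46 µg/L = 0.00146 mg/L.
After input A: C = (18.4·0.00146 + 7.62·15) / 26.02 = 4.394 mg/L.
1800 L/s = 1.8 m³/s.
After input B: C = (26.02·4.394 + 1.8·2.8) / 27.82 = 4.291 mg/L.
After input C: C = (27.82·4.291 + 6.5·0.886) / 34.32 = 3.646 mg/L.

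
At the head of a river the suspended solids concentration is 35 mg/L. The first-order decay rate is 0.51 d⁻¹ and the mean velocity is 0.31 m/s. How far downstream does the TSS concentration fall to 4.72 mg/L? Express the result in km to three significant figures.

105 km

From C = C₀·e^(−kt), t = ln(C₀/C)/k = ln(35/4.72)/0.51 = 2.004/0.51 = 3.929 d.
Distance = v·t = 0.31 m/s × 3.394e+05 s = 1.052e+05 m = 105.2 km.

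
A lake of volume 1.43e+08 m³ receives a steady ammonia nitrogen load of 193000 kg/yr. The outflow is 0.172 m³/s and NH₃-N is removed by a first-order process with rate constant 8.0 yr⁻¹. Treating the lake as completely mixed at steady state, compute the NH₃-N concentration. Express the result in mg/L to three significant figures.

Outflow Q = 0.172 m³/s × 3.156e+07 s/yr = 5.428e+06 m³/yr.
Steady-state CSTR mass balance: W = Q·C + k·V·C, so C = W/(Q + kV).
Q + kV = 5.428e+06 + 8.0·1.43e+08 = 1.149e+09 m³/yr.
C = 193000/1.149e+09 = 0.0001679 kg/m³ = 0.1679 mg/L.

0.168 mg/L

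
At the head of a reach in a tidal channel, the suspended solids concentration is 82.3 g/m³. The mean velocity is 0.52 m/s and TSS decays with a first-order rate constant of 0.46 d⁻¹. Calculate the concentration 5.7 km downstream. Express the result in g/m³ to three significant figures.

77.6 g/m³

Travel time t = 5.7 km / 0.52 m/s = 5700/0.52 = 1.096e+04 s = 0.1269 d.
First-order decay: C = 82.3·exp(−0.46·0.1269) = 82.3·0.9433 = 77.63 g/m³.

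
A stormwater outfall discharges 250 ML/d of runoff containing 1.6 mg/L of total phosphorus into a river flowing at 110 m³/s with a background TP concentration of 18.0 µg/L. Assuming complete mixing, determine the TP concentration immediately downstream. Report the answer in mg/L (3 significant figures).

250 ML/d = 2.894 m³/s.
18.0 µg/L = 0.018 mg/L.
Conservation of mass across the mixing zone: C = (2.894·1.6 + 110·0.018) / (2.894 + 110) = 6.61/112.9 = 0.05855 mg/L.

0.0585 mg/L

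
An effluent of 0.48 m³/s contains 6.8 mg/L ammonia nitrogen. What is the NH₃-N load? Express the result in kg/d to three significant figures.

282 kg/d

Mass flux = Q·C = 0.48 m³/s × 6.8 g/m³ = 3.264 g/s.
= 3.264 g/s × 86.4 = 282 kg/d.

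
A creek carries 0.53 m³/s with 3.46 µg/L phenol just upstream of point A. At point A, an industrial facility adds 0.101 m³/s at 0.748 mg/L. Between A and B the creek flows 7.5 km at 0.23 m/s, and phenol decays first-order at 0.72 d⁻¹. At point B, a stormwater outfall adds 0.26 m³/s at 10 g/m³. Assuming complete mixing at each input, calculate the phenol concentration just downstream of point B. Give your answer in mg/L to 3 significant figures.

3.46 µg/L = 0.00346 mg/L.
After input A: C = (0.53·0.00346 + 0.101·0.748) / 0.631 = 0.1226 mg/L.
Over the 7.5 km reach to input B (t = 3.261e+04 s = 0.3774 d), decay gives C = 0.1226·exp(−0.72·0.3774) = 0.09345 mg/L.
After input B: C = (0.631·0.09345 + 0.26·10) / 0.891 = 2.984 mg/L.

2.98 mg/L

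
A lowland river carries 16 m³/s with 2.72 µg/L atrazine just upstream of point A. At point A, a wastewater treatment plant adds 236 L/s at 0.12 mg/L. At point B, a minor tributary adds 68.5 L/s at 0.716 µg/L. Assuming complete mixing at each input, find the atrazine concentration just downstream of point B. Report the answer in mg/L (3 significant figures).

0.00441 mg/L

2.72 µg/L = 0.00272 mg/L.
236 L/s = 0.236 m³/s.
After input A: C = (16·0.00272 + 0.236·0.12) / 16.24 = 0.004425 mg/L.
68.5 L/s = 0.0685 m³/s.
0.716 µg/L = 0.000716 mg/L.
After input B: C = (16.24·0.004425 + 0.0685·0.000716) / 16.3 = 0.004409 mg/L.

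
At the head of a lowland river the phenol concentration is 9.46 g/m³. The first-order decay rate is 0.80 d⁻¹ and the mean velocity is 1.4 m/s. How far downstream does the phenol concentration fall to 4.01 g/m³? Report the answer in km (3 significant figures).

From C = C₀·e^(−kt), t = ln(C₀/C)/k = ln(9.46/4.01)/0.80 = 0.8583/0.80 = 1.073 d.
Distance = v·t = 1.4 m/s × 9.269e+04 s = 1.298e+05 m = 129.8 km.

130 km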